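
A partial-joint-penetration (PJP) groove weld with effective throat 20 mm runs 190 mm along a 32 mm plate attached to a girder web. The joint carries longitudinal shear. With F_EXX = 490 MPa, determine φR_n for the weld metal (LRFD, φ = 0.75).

Effective throat (given) t_e = 20 mm.
A_we = 20 × 190 = 3800 mm².
F_nw = 0.6 F_EXX = 294 MPa.
φR_n = 0.75 × 294 × 3800 × 10⁻³ = 837.9 kN.

φR_n ≈ 838 kN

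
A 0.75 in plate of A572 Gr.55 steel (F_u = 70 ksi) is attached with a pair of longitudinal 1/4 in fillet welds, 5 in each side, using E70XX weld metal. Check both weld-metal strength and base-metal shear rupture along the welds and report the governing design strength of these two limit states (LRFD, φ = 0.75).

E70XX → F_EXX = 70 ksi.
t_e = 0.707 × 0.25 = 0.1767 in; L = 10 in.
Weld metal: φR_n = 0.75 × 0.6 × 70 × 0.1767 × 10 = 55.68 kips.
Base metal (shear rupture): φR_n = 0.75 × 0.6 × 70 × 0.75 × 10 = 236.2 kips.
Governing: weld metal.

φR_n ≈ 55.7 kips (weld metal governs)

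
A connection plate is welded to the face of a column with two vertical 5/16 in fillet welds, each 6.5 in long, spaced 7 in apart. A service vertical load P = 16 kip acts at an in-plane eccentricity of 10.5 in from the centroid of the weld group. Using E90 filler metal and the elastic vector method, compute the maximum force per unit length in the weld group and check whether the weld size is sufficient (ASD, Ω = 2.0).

f_max ≈ 4.89 kip/in; adequate

E90XX → F_EXX = 90 ksi.
Total weld length L_w = 13 in. Treat welds as unit-width lines.
Polar moment about centroid: J = 2[d³/12 + d(b/2)²] = 2[6.5³/12 + 6.5×3.5²] = 205 in³.
Direct shear f_v = P/L_w = 16 / 13 = 1.231 kip/in (vertical).
Torsion M = P·e = 16 × 10.5 = 168 kip·in.
Critical point at (x, y) = (3.5, 3.25) from centroid. f_tx = M·y/J = 2.663 kip/in; f_ty = M·x/J = 2.868 kip/in.
Resultant f_max = √[f_tx² + (f_v + f_ty)²] = √[2.663² + (1.231 + 2.868)²] = 4.888 kip/in.
Capacity per unit length: r_n/Ω = (1/2.0) × 0.6 × 90 × (0.707 × 0.3125) = 5.965 kip/in.
4.888 ≤ 5.965 → adequate.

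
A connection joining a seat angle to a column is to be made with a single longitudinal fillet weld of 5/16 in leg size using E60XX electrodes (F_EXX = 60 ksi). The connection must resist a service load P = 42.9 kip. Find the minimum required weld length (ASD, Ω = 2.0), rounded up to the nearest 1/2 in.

L = 11 in

Throat t_e = 0.707 × 0.3125 = 0.2209 in.
r_n/Ω = (0.6 × 60 × 0.2209) / 2.0 = 3.977 kip/in.
L_req = P / (r_n/Ω) = 42.9 / 3.977 = 10.79 in total.
Round up → use L = 11 in.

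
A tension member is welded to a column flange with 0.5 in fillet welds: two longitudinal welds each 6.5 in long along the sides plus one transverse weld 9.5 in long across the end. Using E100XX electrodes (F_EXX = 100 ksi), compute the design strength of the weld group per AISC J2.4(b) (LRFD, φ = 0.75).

φR_n ≈ 402 kip

t_e = 0.707 × 0.5 = 0.3535 in.
R_nwl = 0.6 × 100 × 0.3535 × 13 = 275.7 kip (longitudinal, 2 welds).
R_nwt = 0.6 × 100 × 0.3535 × 9.5 = 201.5 kip (transverse, base value).
(i) R_nwl + R_nwt = 477.2 kip; (ii) 0.85 R_nwl + 1.5 R_nwt = 536.6 kip.
R_n = max = 536.6 kip [governs: (ii)]; φR_n = 402.5 kip.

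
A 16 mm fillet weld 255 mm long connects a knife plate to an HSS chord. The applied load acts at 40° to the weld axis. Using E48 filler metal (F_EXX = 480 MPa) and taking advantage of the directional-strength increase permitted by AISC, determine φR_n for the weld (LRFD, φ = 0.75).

φR_n ≈ 784 kN

t_e = 0.707 × 16 = 11.31 mm; A_we = 11.31 × 255 = 2885 mm².
Directional factor: 1.0 + 0.5 sin^1.5(40°) = 1.258.
F_nw = 0.6 × 480 × 1.258 = 362.2 MPa.
φR_n = 0.75 × 362.2 × 2885 × 10⁻³ = 783.6 kN.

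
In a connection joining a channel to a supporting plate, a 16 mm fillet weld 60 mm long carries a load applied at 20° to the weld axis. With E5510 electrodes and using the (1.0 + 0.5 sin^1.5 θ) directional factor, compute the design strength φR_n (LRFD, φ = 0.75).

φR_n ≈ 185 kN

E55XX → F_EXX = 550 MPa.
t_e = 0.707 × 16 = 11.31 mm; A_we = 11.31 × 60 = 678.7 mm².
Directional factor: 1.0 + 0.5 sin^1.5(20°) = 1.1.
F_nw = 0.6 × 550 × 1.1 = 363 MPa.
φR_n = 0.75 × 363 × 678.7 × 10⁻³ = 184.8 kN.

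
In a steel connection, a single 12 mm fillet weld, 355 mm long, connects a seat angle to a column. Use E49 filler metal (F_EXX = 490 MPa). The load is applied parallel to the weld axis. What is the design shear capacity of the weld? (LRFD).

Effective throat t_e = 0.707 × 12 = 8.484 mm.
Total length L = 355 mm; A_we = 8.484 × 355 = 3012 mm².
F_nw = 0.6 F_EXX = 0.6 × 490 = 294 MPa.
φR_n = 0.75 × 294 × 3012 × 10⁻³ = 664.1 kN.

φR_n ≈ 664 kN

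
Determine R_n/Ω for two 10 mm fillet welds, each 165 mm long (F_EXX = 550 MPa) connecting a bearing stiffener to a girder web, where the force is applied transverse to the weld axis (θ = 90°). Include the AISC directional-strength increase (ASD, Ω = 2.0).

R_n/Ω ≈ 577 kN

t_e = 0.707 × 10 = 7.07 mm; A_we = 7.07 × 330 = 2333 mm².
Directional factor: 1.0 + 0.5 sin^1.5(90°) = 1.5.
F_nw = 0.6 × 550 × 1.5 = 495 MPa.
R_n/Ω = (495 × 2333) / 2.0 × 10⁻³ = 577.4 kN.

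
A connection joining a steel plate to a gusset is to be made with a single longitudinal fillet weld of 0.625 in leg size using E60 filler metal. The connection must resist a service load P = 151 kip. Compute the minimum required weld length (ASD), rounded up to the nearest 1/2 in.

L = 19 in

E60XX → F_EXX = 60 ksi.
Throat t_e = 0.707 × 0.625 = 0.4419 in.
r_n/Ω = (0.6 × 60 × 0.4419) / 2.0 = 7.954 kip/in.
L_req = P / (r_n/Ω) = 151 / 7.954 = 18.98 in total.
Round up → use L = 19 in.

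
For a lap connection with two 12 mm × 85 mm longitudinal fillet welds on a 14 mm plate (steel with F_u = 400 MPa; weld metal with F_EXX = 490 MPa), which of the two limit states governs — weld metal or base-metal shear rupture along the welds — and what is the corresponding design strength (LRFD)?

t_e = 0.707 × 12 = 8.484 mm; L = 170 mm.
Weld metal: φR_n = 0.75 × 0.6 × 490 × 8.484 × 170 × 10⁻³ = 318 kN.
Base metal (shear rupture): φR_n = 0.75 × 0.6 × 400 × 14 × 170 × 10⁻³ = 428.4 kN.
Governing: weld metal.

φR_n ≈ 318 kN (weld metal governs)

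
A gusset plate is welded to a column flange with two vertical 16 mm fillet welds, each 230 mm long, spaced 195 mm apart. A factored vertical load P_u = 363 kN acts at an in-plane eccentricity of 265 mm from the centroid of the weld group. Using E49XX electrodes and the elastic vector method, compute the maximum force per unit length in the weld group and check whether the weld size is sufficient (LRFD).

E49XX → F_EXX = 490 MPa.
Total weld length L_w = 460 mm. Treat welds as unit-width lines.
Polar moment about centroid: J = 2[d³/12 + d(b/2)²] = 2[230³/12 + 230×97.5²] = 6401000 mm³.
Direct shear f_v = P/L_w = 363×10³ / 460 = 789.1 N/mm (vertical).
Torsion M = P·e = 363×10³ × 265 = 96195000 N·mm.
Critical point at (x, y) = (97.5, 115) from centroid. f_tx = M·y/J = 1728 N/mm; f_ty = M·x/J = 1465 N/mm.
Resultant f_max = √[f_tx² + (f_v + f_ty)²] = √[1728² + (789.1 + 1465)²] = 2841 N/mm.
Capacity per unit length: φr_n = 0.75 × 0.6 × 490 × (0.707 × 16) = 2494 N/mm.
2841 > 2494 → NOT adequate.

f_max ≈ 2840 N/mm; NOT adequate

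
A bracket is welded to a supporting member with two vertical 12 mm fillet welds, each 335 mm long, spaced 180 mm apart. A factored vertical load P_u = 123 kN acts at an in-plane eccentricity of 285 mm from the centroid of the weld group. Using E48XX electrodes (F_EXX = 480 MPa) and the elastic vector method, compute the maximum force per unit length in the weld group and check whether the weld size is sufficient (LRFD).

Total weld length L_w = 670 mm. Treat welds as unit-width lines.
Polar moment about centroid: J = 2[d³/12 + d(b/2)²] = 2[335³/12 + 335×90²] = 11690000 mm³.
Direct shear f_v = P/L_w = 123×10³ / 670 = 183.6 N/mm (vertical).
Torsion M = P·e = 123×10³ × 285 = 35055000 N·mm.
Critical point at (x, y) = (90, 167.5) from centroid. f_tx = M·y/J = 502.2 N/mm; f_ty = M·x/J = 269.8 N/mm.
Resultant f_max = √[f_tx² + (f_v + f_ty)²] = √[502.2² + (183.6 + 269.8)²] = 676.6 N/mm.
Capacity per unit length: φr_n = 0.75 × 0.6 × 480 × (0.707 × 12) = 1833 N/mm.
676.6 ≤ 1833 → adequate.

f_max ≈ 677 N/mm; adequate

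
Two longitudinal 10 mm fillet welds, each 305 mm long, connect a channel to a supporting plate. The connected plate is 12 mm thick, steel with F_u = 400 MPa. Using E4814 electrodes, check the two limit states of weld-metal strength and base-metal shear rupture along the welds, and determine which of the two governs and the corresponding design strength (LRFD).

φR_n ≈ 932 kN (weld metal governs)

E48XX → F_EXX = 480 MPa.
t_e = 0.707 × 10 = 7.07 mm; L = 610 mm.
Weld metal: φR_n = 0.75 × 0.6 × 480 × 7.07 × 610 × 10⁻³ = 931.5 kN.
Base metal (shear rupture): φR_n = 0.75 × 0.6 × 400 × 12 × 610 × 10⁻³ = 1318 kN.
Governing: weld metal.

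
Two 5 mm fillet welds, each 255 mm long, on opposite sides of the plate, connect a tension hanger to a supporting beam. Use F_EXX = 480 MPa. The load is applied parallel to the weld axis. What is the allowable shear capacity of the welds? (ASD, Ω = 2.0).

R_n/Ω ≈ 260 kN

Effective throat t_e = 0.707 × 5 = 3.535 mm.
Total length L = 510 mm; A_we = 3.535 × 510 = 1803 mm².
F_nw = 0.6 F_EXX = 0.6 × 480 = 288 MPa.
R_n = 288 × 1803 × 10⁻³ = 519.2 kN; R_n/Ω = 519.2/2.0 = 259.6 kN.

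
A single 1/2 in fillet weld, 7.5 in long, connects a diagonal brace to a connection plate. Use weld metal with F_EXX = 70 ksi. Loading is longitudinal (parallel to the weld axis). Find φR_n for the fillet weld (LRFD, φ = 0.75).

Effective throat t_e = 0.707 × 0.5 = 0.3535 in.
Total length L = 7.5 in; A_we = 0.3535 × 7.5 = 2.651 in².
F_nw = 0.6 F_EXX = 0.6 × 70 = 42 ksi.
φR_n = 0.75 × 42 × 2.651 = 83.51 kip.

φR_n ≈ 83.5 kip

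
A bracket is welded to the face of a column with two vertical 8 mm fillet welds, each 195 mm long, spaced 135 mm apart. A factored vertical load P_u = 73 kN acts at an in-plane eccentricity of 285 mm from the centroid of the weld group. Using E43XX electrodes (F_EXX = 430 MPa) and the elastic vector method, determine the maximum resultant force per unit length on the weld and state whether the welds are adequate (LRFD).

f_max ≈ 938 N/mm; adequate

Total weld length L_w = 390 mm. Treat welds as unit-width lines.
Polar moment about centroid: J = 2[d³/12 + d(b/2)²] = 2[195³/12 + 195×67.5²] = 3013000 mm³.
Direct shear f_v = P/L_w = 73×10³ / 390 = 187.2 N/mm (vertical).
Torsion M = P·e = 73×10³ × 285 = 20805000 N·mm.
Critical point at (x, y) = (67.5, 97.5) from centroid. f_tx = M·y/J = 673.3 N/mm; f_ty = M·x/J = 466.1 N/mm.
Resultant f_max = √[f_tx² + (f_v + f_ty)²] = √[673.3² + (187.2 + 466.1)²] = 938.2 N/mm.
Capacity per unit length: φr_n = 0.75 × 0.6 × 430 × (0.707 × 8) = 1094 N/mm.
938.2 ≤ 1094 → adequate.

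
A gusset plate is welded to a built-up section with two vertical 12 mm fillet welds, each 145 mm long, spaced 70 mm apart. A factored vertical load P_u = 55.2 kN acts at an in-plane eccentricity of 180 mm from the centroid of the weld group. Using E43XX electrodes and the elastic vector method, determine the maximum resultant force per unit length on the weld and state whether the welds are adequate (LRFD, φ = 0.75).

f_max ≈ 1020 N/mm; adequate

E43XX → F_EXX = 430 MPa.
Total weld length L_w = 290 mm. Treat welds as unit-width lines.
Polar moment about centroid: J = 2[d³/12 + d(b/2)²] = 2[145³/12 + 145×35²] = 863400 mm³.
Direct shear f_v = P/L_w = 55.2×10³ / 290 = 190.3 N/mm (vertical).
Torsion M = P·e = 55.2×10³ × 180 = 9936000 N·mm.
Critical point at (x, y) = (35, 72.5) from centroid. f_tx = M·y/J = 834.4 N/mm; f_ty = M·x/J = 402.8 N/mm.
Resultant f_max = √[f_tx² + (f_v + f_ty)²] = √[834.4² + (190.3 + 402.8)²] = 1024 N/mm.
Capacity per unit length: φr_n = 0.75 × 0.6 × 430 × (0.707 × 12) = 1642 N/mm.
1024 ≤ 1642 → adequate.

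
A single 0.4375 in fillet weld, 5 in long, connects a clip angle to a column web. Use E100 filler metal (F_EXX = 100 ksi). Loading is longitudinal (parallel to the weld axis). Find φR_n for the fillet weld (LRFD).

Effective throat t_e = 0.707 × 0.4375 = 0.3093 in.
Total length L = 5 in; A_we = 0.3093 × 5 = 1.547 in².
F_nw = 0.6 F_EXX = 0.6 × 100 = 60 ksi.
φR_n = 0.75 × 60 × 1.547 = 69.6 kip.

φR_n ≈ 69.6 kip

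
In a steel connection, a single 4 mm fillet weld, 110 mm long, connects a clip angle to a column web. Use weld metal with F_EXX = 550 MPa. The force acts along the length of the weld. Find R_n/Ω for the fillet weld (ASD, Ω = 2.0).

R_n/Ω ≈ 51.3 kN

Effective throat t_e = 0.707 × 4 = 2.828 mm.
Total length L = 110 mm; A_we = 2.828 × 110 = 311.1 mm².
F_nw = 0.6 F_EXX = 0.6 × 550 = 330 MPa.
R_n = 330 × 311.1 × 10⁻³ = 102.7 kN; R_n/Ω = 102.7/2.0 = 51.33 kN.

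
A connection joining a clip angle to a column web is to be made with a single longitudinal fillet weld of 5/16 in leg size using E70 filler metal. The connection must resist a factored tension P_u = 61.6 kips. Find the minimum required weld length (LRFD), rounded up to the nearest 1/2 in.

L = 9 in

E70XX → F_EXX = 70 ksi.
Throat t_e = 0.707 × 0.3125 = 0.2209 in.
φr_n = 0.75 × 0.6 × 70 × 0.2209 = 6.96 kips/in.
L_req = P_u / φr_n = 61.6 / 6.96 = 8.851 in total.
Round up → use L = 9 in.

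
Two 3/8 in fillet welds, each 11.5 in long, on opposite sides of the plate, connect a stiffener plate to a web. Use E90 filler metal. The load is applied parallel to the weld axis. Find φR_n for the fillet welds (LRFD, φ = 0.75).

φR_n ≈ 247 kip

E90XX → F_EXX = 90 ksi.
Effective throat t_e = 0.707 × 0.375 = 0.2651 in.
Total length L = 23 in; A_we = 0.2651 × 23 = 6.098 in².
F_nw = 0.6 F_EXX = 0.6 × 90 = 54 ksi.
φR_n = 0.75 × 54 × 6.098 = 247 kip.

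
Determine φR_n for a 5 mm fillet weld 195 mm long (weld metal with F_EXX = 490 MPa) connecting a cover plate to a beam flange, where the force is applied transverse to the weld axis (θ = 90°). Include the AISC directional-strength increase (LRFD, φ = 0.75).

t_e = 0.707 × 5 = 3.535 mm; A_we = 3.535 × 195 = 689.3 mm².
Directional factor: 1.0 + 0.5 sin^1.5(90°) = 1.5.
F_nw = 0.6 × 490 × 1.5 = 441 MPa.
φR_n = 0.75 × 441 × 689.3 × 10⁻³ = 228 kN.

φR_n ≈ 228 kN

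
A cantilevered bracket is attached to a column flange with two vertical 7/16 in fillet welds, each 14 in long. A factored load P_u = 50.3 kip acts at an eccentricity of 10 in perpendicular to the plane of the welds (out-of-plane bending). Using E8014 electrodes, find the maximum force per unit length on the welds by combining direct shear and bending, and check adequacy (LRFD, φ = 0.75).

f_max ≈ 7.91 kip/in; adequate

E80XX → F_EXX = 80 ksi.
L_w = 2 × 14 = 28 in; section modulus (unit throat) S = 2 × L²/6 = 65.33 in².
Direct shear f_v = P/L_w = 50.3/28 = 1.796 kip/in.
Moment M = P × e = 50.3 × 10 = 503 kip·in; bending f_b = M/S = 7.699 kip/in.
f_max = √(f_v² + f_b²) = √(1.796² + 7.699²) = 7.906 kip/in.
φr_n = 0.75 × 0.6 × 80 × (0.707 × 0.4375) = 11.14 kip/in → adequate.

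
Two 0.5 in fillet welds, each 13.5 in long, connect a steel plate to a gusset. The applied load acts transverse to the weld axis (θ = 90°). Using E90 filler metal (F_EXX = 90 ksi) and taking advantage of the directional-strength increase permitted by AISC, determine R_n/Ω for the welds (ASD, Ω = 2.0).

t_e = 0.707 × 0.5 = 0.3535 in; A_we = 0.3535 × 27 = 9.544 in².
Directional factor: 1.0 + 0.5 sin^1.5(90°) = 1.5.
F_nw = 0.6 × 90 × 1.5 = 81 ksi.
R_n/Ω = (81 × 9.544) / 2.0 = 386.6 kip.

R_n/Ω ≈ 387 kip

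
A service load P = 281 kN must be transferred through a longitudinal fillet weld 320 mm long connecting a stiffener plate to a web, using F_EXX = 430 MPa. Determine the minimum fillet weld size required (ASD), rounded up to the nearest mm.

Total weld length L = 320 mm.
Required throat t_e = P × Ω / (0.6 F_EXX × L) = 281 × 2.0 / (0.6 × 430 × 320 × 10⁻³) = 6.807 mm.
Required leg w = t_e / 0.707 = 9.628 mm → use 10 mm.

w = 10 mm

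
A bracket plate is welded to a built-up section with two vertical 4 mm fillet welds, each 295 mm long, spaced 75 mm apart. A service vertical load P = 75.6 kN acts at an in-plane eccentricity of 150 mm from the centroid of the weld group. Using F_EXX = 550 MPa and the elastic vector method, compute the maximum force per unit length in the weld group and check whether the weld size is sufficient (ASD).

Total weld length L_w = 590 mm. Treat welds as unit-width lines.
Polar moment about centroid: J = 2[d³/12 + d(b/2)²] = 2[295³/12 + 295×37.5²] = 5108000 mm³.
Direct shear f_v = P/L_w = 75.6×10³ / 590 = 128.1 N/mm (vertical).
Torsion M = P·e = 75.6×10³ × 150 = 11340000 N·mm.
Critical point at (x, y) = (37.5, 147.5) from centroid. f_tx = M·y/J = 327.4 N/mm; f_ty = M·x/J = 83.24 N/mm.
Resultant f_max = √[f_tx² + (f_v + f_ty)²] = √[327.4² + (128.1 + 83.24)²] = 389.7 N/mm.
Capacity per unit length: r_n/Ω = (1/2.0) × 0.6 × 550 × (0.707 × 4) = 466.6 N/mm.
389.7 ≤ 466.6 → adequate.

f_max ≈ 390 N/mm; adequate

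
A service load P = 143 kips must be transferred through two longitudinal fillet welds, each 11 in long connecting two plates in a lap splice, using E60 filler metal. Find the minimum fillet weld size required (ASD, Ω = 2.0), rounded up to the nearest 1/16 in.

w = 9/16 in

E60XX → F_EXX = 60 ksi.
Total weld length L = 22 in.
Required throat t_e = P × Ω / (0.6 F_EXX × L) = 143 × 2.0 / (0.6 × 60 × 22) = 0.3611 in.
Required leg w = t_e / 0.707 = 0.5108 in → use 9/16 in.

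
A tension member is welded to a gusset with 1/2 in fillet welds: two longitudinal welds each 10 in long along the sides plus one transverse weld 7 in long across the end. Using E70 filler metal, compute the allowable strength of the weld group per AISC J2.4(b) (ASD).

E70XX → F_EXX = 70 ksi.
t_e = 0.707 × 0.5 = 0.3535 in.
R_nwl = 0.6 × 70 × 0.3535 × 20 = 296.9 kip (longitudinal, 2 welds).
R_nwt = 0.6 × 70 × 0.3535 × 7 = 103.9 kip (transverse, base value).
(i) R_nwl + R_nwt = 400.9 kip; (ii) 0.85 R_nwl + 1.5 R_nwt = 408.3 kip.
R_n = max = 408.3 kip [governs: (ii)]; R_n/Ω = 204.1 kip.

R_n/Ω ≈ 204 kip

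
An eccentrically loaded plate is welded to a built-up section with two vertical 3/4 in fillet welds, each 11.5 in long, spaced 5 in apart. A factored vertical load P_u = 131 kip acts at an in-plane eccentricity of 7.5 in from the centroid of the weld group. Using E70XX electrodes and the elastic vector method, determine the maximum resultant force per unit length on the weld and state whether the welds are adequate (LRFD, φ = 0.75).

f_max ≈ 18.5 kip/in; NOT adequate

E70XX → F_EXX = 70 ksi.
Total weld length L_w = 23 in. Treat welds as unit-width lines.
Polar moment about centroid: J = 2[d³/12 + d(b/2)²] = 2[11.5³/12 + 11.5×2.5²] = 397.2 in³.
Direct shear f_v = P/L_w = 131 / 23 = 5.696 kip/in (vertical).
Torsion M = P·e = 131 × 7.5 = 982.5 kip·in.
Critical point at (x, y) = (2.5, 5.75) from centroid. f_tx = M·y/J = 14.22 kip/in; f_ty = M·x/J = 6.183 kip/in.
Resultant f_max = √[f_tx² + (f_v + f_ty)²] = √[14.22² + (5.696 + 6.183)²] = 18.53 kip/in.
Capacity per unit length: φr_n = 0.75 × 0.6 × 70 × (0.707 × 0.75) = 16.7 kip/in.
18.53 > 16.7 → NOT adequate.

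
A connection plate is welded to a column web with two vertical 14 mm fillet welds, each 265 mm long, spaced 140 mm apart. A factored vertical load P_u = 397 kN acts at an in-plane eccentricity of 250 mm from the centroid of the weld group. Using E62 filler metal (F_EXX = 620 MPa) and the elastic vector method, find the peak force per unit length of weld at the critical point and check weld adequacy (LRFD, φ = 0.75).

f_max ≈ 3030 N/mm; NOT adequate

Total weld length L_w = 530 mm. Treat welds as unit-width lines.
Polar moment about centroid: J = 2[d³/12 + d(b/2)²] = 2[265³/12 + 265×70²] = 5699000 mm³.
Direct shear f_v = P/L_w = 397×10³ / 530 = 749.1 N/mm (vertical).
Torsion M = P·e = 397×10³ × 250 = 99250000 N·mm.
Critical point at (x, y) = (70, 132.5) from centroid. f_tx = M·y/J = 2308 N/mm; f_ty = M·x/J = 1219 N/mm.
Resultant f_max = √[f_tx² + (f_v + f_ty)²] = √[2308² + (749.1 + 1219)²] = 3033 N/mm.
Capacity per unit length: φr_n = 0.75 × 0.6 × 620 × (0.707 × 14) = 2762 N/mm.
3033 > 2762 → NOT adequate.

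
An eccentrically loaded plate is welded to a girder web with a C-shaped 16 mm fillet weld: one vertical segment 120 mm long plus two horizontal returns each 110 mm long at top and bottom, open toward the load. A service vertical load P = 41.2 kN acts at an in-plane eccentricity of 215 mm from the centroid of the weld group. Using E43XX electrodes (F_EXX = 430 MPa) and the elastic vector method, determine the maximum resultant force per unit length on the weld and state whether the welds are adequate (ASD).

f_max ≈ 706 N/mm; adequate

Total weld length L_w = 340 mm. Treat welds as unit-width lines.
Centroid: x̄ = 2×110×55 / 340 = 35.59 mm from the vertical weld.
Polar moment about centroid: J = I_x + I_y = [120³/12 + 2×110×60²] + [120×35.59² + 2(110³/12 + 110×19.41²)] = 1393000 mm³.
Direct shear f_v = P/L_w = 41.2×10³ / 340 = 121.2 N/mm (vertical).
Torsion M = P·e = 41.2×10³ × 215 = 8858000 N·mm.
Critical point at (x, y) = (74.41, 60) from centroid. f_tx = M·y/J = 381.6 N/mm; f_ty = M·x/J = 473.3 N/mm.
Resultant f_max = √[f_tx² + (f_v + f_ty)²] = √[381.6² + (121.2 + 473.3)²] = 706.4 N/mm.
Capacity per unit length: r_n/Ω = (1/2.0) × 0.6 × 430 × (0.707 × 16) = 1459 N/mm.
706.4 ≤ 1459 → adequate.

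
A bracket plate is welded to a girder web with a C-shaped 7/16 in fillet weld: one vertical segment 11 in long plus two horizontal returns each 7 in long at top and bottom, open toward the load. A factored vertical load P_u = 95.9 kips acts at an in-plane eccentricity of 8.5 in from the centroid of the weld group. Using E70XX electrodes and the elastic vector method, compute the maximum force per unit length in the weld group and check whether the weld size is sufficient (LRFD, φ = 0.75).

E70XX → F_EXX = 70 ksi.
Total weld length L_w = 25 in. Treat welds as unit-width lines.
Centroid: x̄ = 2×7×3.5 / 25 = 1.96 in from the vertical weld.
Polar moment about centroid: J = I_x + I_y = [11³/12 + 2×7×5.5²] + [11×1.96² + 2(7³/12 + 7×1.54²)] = 667 in³.
Direct shear f_v = P/L_w = 95.9 / 25 = 3.836 kip/in (vertical).
Torsion M = P·e = 95.9 × 8.5 = 815.15 kip·in.
Critical point at (x, y) = (5.04, 5.5) from centroid. f_tx = M·y/J = 6.721 kip/in; f_ty = M·x/J = 6.159 kip/in.
Resultant f_max = √[f_tx² + (f_v + f_ty)²] = √[6.721² + (3.836 + 6.159)²] = 12.04 kip/in.
Capacity per unit length: φr_n = 0.75 × 0.6 × 70 × (0.707 × 0.4375) = 9.743 kip/in.
12.04 > 9.743 → NOT adequate.

f_max ≈ 12 kip/in; NOT adequate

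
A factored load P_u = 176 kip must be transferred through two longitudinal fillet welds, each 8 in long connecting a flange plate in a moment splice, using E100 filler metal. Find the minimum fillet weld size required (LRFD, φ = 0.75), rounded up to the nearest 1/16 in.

E100XX → F_EXX = 100 ksi.
Total weld length L = 16 in.
Required throat t_e = P_u / (φ × 0.6 F_EXX × L) = 176 / (0.75 × 0.6 × 100 × 16) = 0.2444 in.
Required leg w = t_e / 0.707 = 0.3457 in → use 3/8 in.

w = 3/8 in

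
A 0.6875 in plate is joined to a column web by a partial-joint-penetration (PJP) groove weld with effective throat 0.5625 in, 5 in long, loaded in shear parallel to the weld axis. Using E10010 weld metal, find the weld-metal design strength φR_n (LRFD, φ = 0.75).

φR_n ≈ 127 kips

E100XX → F_EXX = 100 ksi.
Effective throat (given) t_e = 0.5625 in.
A_we = 0.5625 × 5 = 2.812 in².
F_nw = 0.6 F_EXX = 60 ksi.
φR_n = 0.75 × 60 × 2.812 = 126.6 kips.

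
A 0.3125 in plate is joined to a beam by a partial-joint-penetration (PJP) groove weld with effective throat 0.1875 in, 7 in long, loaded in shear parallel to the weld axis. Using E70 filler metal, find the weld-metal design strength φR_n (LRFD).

E70XX → F_EXX = 70 ksi.
Effective throat (given) t_e = 0.1875 in.
A_we = 0.1875 × 7 = 1.312 in².
F_nw = 0.6 F_EXX = 42 ksi.
φR_n = 0.75 × 42 × 1.312 = 41.34 kip.

φR_n ≈ 41.3 kip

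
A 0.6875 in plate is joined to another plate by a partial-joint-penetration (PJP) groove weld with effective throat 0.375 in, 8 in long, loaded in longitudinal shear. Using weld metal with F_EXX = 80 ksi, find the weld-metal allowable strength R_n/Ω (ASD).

R_n/Ω ≈ 72 kips

Effective throat (given) t_e = 0.375 in.
A_we = 0.375 × 8 = 3 in².
F_nw = 0.6 F_EXX = 48 ksi.
R_n/Ω = (48 × 3) / 2.0 = 72 kips.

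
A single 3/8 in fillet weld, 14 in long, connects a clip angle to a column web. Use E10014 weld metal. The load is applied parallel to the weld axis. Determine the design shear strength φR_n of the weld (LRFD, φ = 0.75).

φR_n ≈ 167 kips

E100XX → F_EXX = 100 ksi.
Effective throat t_e = 0.707 × 0.375 = 0.2651 in.
Total length L = 14 in; A_we = 0.2651 × 14 = 3.712 in².
F_nw = 0.6 F_EXX = 0.6 × 100 = 60 ksi.
φR_n = 0.75 × 60 × 3.712 = 167 kips.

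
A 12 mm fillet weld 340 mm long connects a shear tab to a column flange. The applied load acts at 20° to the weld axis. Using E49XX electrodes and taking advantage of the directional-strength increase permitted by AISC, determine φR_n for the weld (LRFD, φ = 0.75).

E49XX → F_EXX = 490 MPa.
t_e = 0.707 × 12 = 8.484 mm; A_we = 8.484 × 340 = 2885 mm².
Directional factor: 1.0 + 0.5 sin^1.5(20°) = 1.1.
F_nw = 0.6 × 490 × 1.1 = 323.4 MPa.
φR_n = 0.75 × 323.4 × 2885 × 10⁻³ = 699.7 kN.

φR_n ≈ 700 kN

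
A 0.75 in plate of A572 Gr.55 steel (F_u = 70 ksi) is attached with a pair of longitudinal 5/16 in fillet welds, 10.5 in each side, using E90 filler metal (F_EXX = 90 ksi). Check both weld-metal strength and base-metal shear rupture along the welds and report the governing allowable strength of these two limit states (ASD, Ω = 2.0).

t_e = 0.707 × 0.3125 = 0.2209 in; L = 21 in.
Weld metal: R_n/Ω = (1/2.0) × 0.6 × 90 × 0.2209 × 21 = 125.3 kips.
Base metal (shear rupture): R_n/Ω = (1/2.0) × 0.6 × 70 × 0.75 × 21 = 330.8 kips.
Governing: weld metal.

R_n/Ω ≈ 125 kips (weld metal governs)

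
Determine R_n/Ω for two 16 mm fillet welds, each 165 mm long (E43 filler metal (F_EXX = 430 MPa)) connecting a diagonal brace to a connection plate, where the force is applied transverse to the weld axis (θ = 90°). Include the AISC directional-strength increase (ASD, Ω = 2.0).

t_e = 0.707 × 16 = 11.31 mm; A_we = 11.31 × 330 = 3733 mm².
Directional factor: 1.0 + 0.5 sin^1.5(90°) = 1.5.
F_nw = 0.6 × 430 × 1.5 = 387 MPa.
R_n/Ω = (387 × 3733) / 2.0 × 10⁻³ = 722.3 kN.

R_n/Ω ≈ 722 kN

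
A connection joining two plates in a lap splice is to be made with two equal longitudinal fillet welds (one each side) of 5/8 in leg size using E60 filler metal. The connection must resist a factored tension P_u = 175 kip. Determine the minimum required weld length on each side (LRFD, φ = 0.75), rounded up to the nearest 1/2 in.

L = 7.5 in on each side

E60XX → F_EXX = 60 ksi.
Throat t_e = 0.707 × 0.625 = 0.4419 in.
φr_n = 0.75 × 0.6 × 60 × 0.4419 = 11.93 kip/in.
L_req = P_u / φr_n = 175 / 11.93 = 14.67 in total.
Per side: 14.67 / 2 = 7.334 in.
Round up → use L = 7.5 in on each side.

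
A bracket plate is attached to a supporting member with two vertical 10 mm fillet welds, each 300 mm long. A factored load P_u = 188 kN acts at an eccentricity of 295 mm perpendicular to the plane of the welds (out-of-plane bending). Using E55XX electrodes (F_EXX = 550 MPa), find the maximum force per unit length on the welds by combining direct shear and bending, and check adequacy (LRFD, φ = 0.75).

f_max ≈ 1880 N/mm; NOT adequate

L_w = 2 × 300 = 600 mm; section modulus (unit throat) S = 2 × L²/6 = 30000 mm².
Direct shear f_v = P/L_w = 188×10³/600 = 313.3 N/mm.
Moment M = P × e = 188×10³ × 295 = 55460000 N·mm; bending f_b = M/S = 1849 N/mm.
f_max = √(f_v² + f_b²) = √(313.3² + 1849²) = 1875 N/mm.
φr_n = 0.75 × 0.6 × 550 × (0.707 × 10) = 1750 N/mm → NOT adequate.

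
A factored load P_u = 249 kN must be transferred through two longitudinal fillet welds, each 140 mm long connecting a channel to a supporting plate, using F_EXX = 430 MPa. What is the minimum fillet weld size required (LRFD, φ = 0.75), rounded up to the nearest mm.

Total weld length L = 280 mm.
Required throat t_e = P_u / (φ × 0.6 F_EXX × L) = 249 / (0.75 × 0.6 × 430 × 280 × 10⁻³) = 4.596 mm.
Required leg w = t_e / 0.707 = 6.5 mm → use 7 mm.

w = 7 mm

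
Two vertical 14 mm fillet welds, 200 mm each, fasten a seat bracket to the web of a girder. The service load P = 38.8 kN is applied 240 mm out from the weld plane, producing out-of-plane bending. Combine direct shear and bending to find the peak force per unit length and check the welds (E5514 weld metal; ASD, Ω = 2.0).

E55XX → F_EXX = 550 MPa.
L_w = 2 × 200 = 400 mm; section modulus (unit throat) S = 2 × L²/6 = 13330 mm².
Direct shear f_v = P/L_w = 38.8×10³/400 = 97 N/mm.
Moment M = P × e = 38.8×10³ × 240 = 9312000 N·mm; bending f_b = M/S = 698.4 N/mm.
f_max = √(f_v² + f_b²) = √(97² + 698.4²) = 705.1 N/mm.
r_n/Ω = (1/2.0) × 0.6 × 550 × (0.707 × 14) = 1633 N/mm → adequate.

f_max ≈ 705 N/mm; adequate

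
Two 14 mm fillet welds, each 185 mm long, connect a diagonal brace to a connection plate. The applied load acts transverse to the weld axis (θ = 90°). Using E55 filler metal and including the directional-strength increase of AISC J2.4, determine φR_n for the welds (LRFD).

E55XX → F_EXX = 550 MPa.
t_e = 0.707 × 14 = 9.898 mm; A_we = 9.898 × 370 = 3662 mm².
Directional factor: 1.0 + 0.5 sin^1.5(90°) = 1.5.
F_nw = 0.6 × 550 × 1.5 = 495 MPa.
φR_n = 0.75 × 495 × 3662 × 10⁻³ = 1360 kN.

φR_n ≈ 1360 kN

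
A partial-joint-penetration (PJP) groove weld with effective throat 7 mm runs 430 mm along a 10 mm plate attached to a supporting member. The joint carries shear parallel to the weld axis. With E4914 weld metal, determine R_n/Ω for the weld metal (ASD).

E49XX → F_EXX = 490 MPa.
Effective throat (given) t_e = 7 mm.
A_we = 7 × 430 = 3010 mm².
F_nw = 0.6 F_EXX = 294 MPa.
R_n/Ω = (294 × 3010) / 2.0 × 10⁻³ = 442.5 kN.

R_n/Ω ≈ 442 kN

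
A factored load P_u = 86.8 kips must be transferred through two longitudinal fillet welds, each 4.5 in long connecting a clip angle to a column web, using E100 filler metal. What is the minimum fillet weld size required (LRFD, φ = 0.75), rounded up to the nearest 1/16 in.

w = 5/16 in

E100XX → F_EXX = 100 ksi.
Total weld length L = 9 in.
Required throat t_e = P_u / (φ × 0.6 F_EXX × L) = 86.8 / (0.75 × 0.6 × 100 × 9) = 0.2143 in.
Required leg w = t_e / 0.707 = 0.3031 in → use 5/16 in.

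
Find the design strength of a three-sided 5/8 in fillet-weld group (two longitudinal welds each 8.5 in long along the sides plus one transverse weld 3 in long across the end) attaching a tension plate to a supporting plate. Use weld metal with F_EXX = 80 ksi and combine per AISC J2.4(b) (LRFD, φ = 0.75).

φR_n ≈ 318 kip

t_e = 0.707 × 0.625 = 0.4419 in.
R_nwl = 0.6 × 80 × 0.4419 × 17 = 360.6 kip (longitudinal, 2 welds).
R_nwt = 0.6 × 80 × 0.4419 × 3 = 63.63 kip (transverse, base value).
(i) R_nwl + R_nwt = 424.2 kip; (ii) 0.85 R_nwl + 1.5 R_nwt = 401.9 kip.
R_n = max = 424.2 kip [governs: (i)]; φR_n = 318.1 kip.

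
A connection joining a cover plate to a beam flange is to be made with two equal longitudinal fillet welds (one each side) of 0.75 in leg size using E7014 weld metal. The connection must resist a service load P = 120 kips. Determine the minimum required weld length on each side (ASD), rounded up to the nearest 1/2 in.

E70XX → F_EXX = 70 ksi.
Throat t_e = 0.707 × 0.75 = 0.5302 in.
r_n/Ω = (0.6 × 70 × 0.5302) / 2.0 = 11.14 kip/in.
L_req = P / (r_n/Ω) = 120 / 11.14 = 10.78 in total.
Per side: 10.78 / 2 = 5.388 in.
Round up → use L = 5.5 in on each side.

L = 5.5 in on each side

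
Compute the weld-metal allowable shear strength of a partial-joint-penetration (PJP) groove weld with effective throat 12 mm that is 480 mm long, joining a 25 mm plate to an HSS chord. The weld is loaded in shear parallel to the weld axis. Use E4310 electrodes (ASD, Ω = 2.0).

E43XX → F_EXX = 430 MPa.
Effective throat (given) t_e = 12 mm.
A_we = 12 × 480 = 5760 mm².
F_nw = 0.6 F_EXX = 258 MPa.
R_n/Ω = (258 × 5760) / 2.0 × 10⁻³ = 743 kN.

R_n/Ω ≈ 743 kN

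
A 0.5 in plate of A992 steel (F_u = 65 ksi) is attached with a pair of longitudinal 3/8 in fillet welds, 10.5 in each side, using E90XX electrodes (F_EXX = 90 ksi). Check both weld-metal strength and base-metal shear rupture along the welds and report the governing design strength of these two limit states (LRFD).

φR_n ≈ 225 kip (weld metal governs)

t_e = 0.707 × 0.375 = 0.2651 in; L = 21 in.
Weld metal: φR_n = 0.75 × 0.6 × 90 × 0.2651 × 21 = 225.5 kip.
Base metal (shear rupture): φR_n = 0.75 × 0.6 × 65 × 0.5 × 21 = 307.1 kip.
Governing: weld metal.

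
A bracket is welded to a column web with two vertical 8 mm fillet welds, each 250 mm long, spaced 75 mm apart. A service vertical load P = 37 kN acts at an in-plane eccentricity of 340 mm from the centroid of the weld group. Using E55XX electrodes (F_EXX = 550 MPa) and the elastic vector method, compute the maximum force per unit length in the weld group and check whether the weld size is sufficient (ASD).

Total weld length L_w = 500 mm. Treat welds as unit-width lines.
Polar moment about centroid: J = 2[d³/12 + d(b/2)²] = 2[250³/12 + 250×37.5²] = 3307000 mm³.
Direct shear f_v = P/L_w = 37×10³ / 500 = 74 N/mm (vertical).
Torsion M = P·e = 37×10³ × 340 = 12580000 N·mm.
Critical point at (x, y) = (37.5, 125) from centroid. f_tx = M·y/J = 475.5 N/mm; f_ty = M·x/J = 142.6 N/mm.
Resultant f_max = √[f_tx² + (f_v + f_ty)²] = √[475.5² + (74 + 142.6)²] = 522.5 N/mm.
Capacity per unit length: r_n/Ω = (1/2.0) × 0.6 × 550 × (0.707 × 8) = 933.2 N/mm.
522.5 ≤ 933.2 → adequate.

f_max ≈ 522 N/mm; adequate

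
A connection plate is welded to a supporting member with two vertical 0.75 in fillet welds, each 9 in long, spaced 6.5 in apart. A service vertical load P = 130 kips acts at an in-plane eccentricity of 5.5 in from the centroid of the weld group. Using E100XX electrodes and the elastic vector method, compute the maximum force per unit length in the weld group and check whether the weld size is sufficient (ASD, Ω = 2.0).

f_max ≈ 17.9 kip/in; NOT adequate

E100XX → F_EXX = 100 ksi.
Total weld length L_w = 18 in. Treat welds as unit-width lines.
Polar moment about centroid: J = 2[d³/12 + d(b/2)²] = 2[9³/12 + 9×3.25²] = 311.6 in³.
Direct shear f_v = P/L_w = 130 / 18 = 7.222 kip/in (vertical).
Torsion M = P·e = 130 × 5.5 = 715 kip·in.
Critical point at (x, y) = (3.25, 4.5) from centroid. f_tx = M·y/J = 10.32 kip/in; f_ty = M·x/J = 7.457 kip/in.
Resultant f_max = √[f_tx² + (f_v + f_ty)²] = √[10.32² + (7.222 + 7.457)²] = 17.95 kip/in.
Capacity per unit length: r_n/Ω = (1/2.0) × 0.6 × 100 × (0.707 × 0.75) = 15.91 kip/in.
17.95 > 15.91 → NOT adequate.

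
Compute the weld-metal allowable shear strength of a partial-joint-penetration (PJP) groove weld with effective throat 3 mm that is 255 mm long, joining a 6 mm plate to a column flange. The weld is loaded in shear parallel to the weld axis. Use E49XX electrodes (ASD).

R_n/Ω ≈ 112 kN

E49XX → F_EXX = 490 MPa.
Effective throat (given) t_e = 3 mm.
A_we = 3 × 255 = 765 mm².
F_nw = 0.6 F_EXX = 294 MPa.
R_n/Ω = (294 × 765) / 2.0 × 10⁻³ = 112.5 kN.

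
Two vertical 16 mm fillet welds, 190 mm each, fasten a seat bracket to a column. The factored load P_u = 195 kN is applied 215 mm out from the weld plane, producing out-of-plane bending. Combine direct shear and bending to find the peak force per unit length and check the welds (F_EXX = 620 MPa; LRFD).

L_w = 2 × 190 = 380 mm; section modulus (unit throat) S = 2 × L²/6 = 12030 mm².
Direct shear f_v = P/L_w = 195×10³/380 = 513.2 N/mm.
Moment M = P × e = 195×10³ × 215 = 41925000 N·mm; bending f_b = M/S = 3484 N/mm.
f_max = √(f_v² + f_b²) = √(513.2² + 3484²) = 3522 N/mm.
φr_n = 0.75 × 0.6 × 620 × (0.707 × 16) = 3156 N/mm → NOT adequate.

f_max ≈ 3520 N/mm; NOT adequate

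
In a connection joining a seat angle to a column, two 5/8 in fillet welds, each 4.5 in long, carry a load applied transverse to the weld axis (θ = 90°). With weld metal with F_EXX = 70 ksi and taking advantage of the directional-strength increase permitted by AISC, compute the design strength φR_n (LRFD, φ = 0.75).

φR_n ≈ 188 kips

t_e = 0.707 × 0.625 = 0.4419 in; A_we = 0.4419 × 9 = 3.977 in².
Directional factor: 1.0 + 0.5 sin^1.5(90°) = 1.5.
F_nw = 0.6 × 70 × 1.5 = 63 ksi.
φR_n = 0.75 × 63 × 3.977 = 187.9 kips.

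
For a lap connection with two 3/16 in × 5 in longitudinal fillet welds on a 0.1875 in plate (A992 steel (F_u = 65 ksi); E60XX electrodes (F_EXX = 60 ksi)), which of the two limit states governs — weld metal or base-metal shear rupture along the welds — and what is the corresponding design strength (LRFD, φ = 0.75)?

t_e = 0.707 × 0.1875 = 0.1326 in; L = 10 in.
Weld metal: φR_n = 0.75 × 0.6 × 60 × 0.1326 × 10 = 35.79 kip.
Base metal (shear rupture): φR_n = 0.75 × 0.6 × 65 × 0.1875 × 10 = 54.84 kip.
Governing: weld metal.

φR_n ≈ 35.8 kip (weld metal governs)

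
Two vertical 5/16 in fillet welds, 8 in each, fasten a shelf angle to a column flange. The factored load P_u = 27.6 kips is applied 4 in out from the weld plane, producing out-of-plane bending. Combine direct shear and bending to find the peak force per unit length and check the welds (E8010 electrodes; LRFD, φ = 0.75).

f_max ≈ 5.45 kip/in; adequate

E80XX → F_EXX = 80 ksi.
L_w = 2 × 8 = 16 in; section modulus (unit throat) S = 2 × L²/6 = 21.33 in².
Direct shear f_v = P/L_w = 27.6/16 = 1.725 kip/in.
Moment M = P × e = 27.6 × 4 = 110.4 kip·in; bending f_b = M/S = 5.175 kip/in.
f_max = √(f_v² + f_b²) = √(1.725² + 5.175²) = 5.455 kip/in.
φr_n = 0.75 × 0.6 × 80 × (0.707 × 0.3125) = 7.954 kip/in → adequate.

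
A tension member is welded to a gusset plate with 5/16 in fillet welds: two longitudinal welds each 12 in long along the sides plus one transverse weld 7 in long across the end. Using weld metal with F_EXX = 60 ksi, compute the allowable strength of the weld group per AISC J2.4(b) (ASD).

t_e = 0.707 × 0.3125 = 0.2209 in.
R_nwl = 0.6 × 60 × 0.2209 × 24 = 190.9 kips (longitudinal, 2 welds).
R_nwt = 0.6 × 60 × 0.2209 × 7 = 55.68 kips (transverse, base value).
(i) R_nwl + R_nwt = 246.6 kips; (ii) 0.85 R_nwl + 1.5 R_nwt = 245.8 kips.
R_n = max = 246.6 kips [governs: (i)]; R_n/Ω = 123.3 kips.

R_n/Ω ≈ 123 kips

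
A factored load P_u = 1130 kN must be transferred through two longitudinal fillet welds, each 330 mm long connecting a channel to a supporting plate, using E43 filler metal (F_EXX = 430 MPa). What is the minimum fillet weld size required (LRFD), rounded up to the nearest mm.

w = 13 mm

Total weld length L = 660 mm.
Required throat t_e = P_u / (φ × 0.6 F_EXX × L) = 1130 / (0.75 × 0.6 × 430 × 660 × 10⁻³) = 8.848 mm.
Required leg w = t_e / 0.707 = 12.52 mm → use 13 mm.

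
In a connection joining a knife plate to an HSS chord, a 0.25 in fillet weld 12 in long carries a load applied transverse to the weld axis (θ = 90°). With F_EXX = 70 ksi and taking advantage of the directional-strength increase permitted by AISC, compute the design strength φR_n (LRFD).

φR_n ≈ 100 kip

t_e = 0.707 × 0.25 = 0.1767 in; A_we = 0.1767 × 12 = 2.121 in².
Directional factor: 1.0 + 0.5 sin^1.5(90°) = 1.5.
F_nw = 0.6 × 70 × 1.5 = 63 ksi.
φR_n = 0.75 × 63 × 2.121 = 100.2 kip.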